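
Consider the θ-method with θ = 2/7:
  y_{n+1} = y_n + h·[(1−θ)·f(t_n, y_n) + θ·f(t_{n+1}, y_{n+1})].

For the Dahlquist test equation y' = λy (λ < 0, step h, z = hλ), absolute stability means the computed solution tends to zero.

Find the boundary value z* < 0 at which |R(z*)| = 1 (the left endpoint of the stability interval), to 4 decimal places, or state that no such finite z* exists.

Set f=λy, z=hλ:
  y_{n+1} = y_n + z·[5/7·y_n + 2/7·y_{n+1}] ⇒ (1 − 2/7z)y_{n+1} = (1 + 5/7z)y_n
  so R(z) = (1 + 5/7z)/(1 − 2/7z).

Find x<0 with |R(x)|<1.
x=-0.62: |R|=0.4733
R=−1: 1+5/7x = −1+2/7x ⇒ -3/7x=2 ⇒ x=2/(-3/7)=-4.6667
Confirm numerically:
  x=-3.547: |R|=0.76167 <1
  x=-3.343: |R|=0.70985 <1
  x=-3.231: |R|=0.68006 <1
  x=-2.112: |R|=0.31718 <1
  x=-5.166: |R|=1.08643 >1
  x=-4.817: |R|=1.02711 >1
Stable set (-4.6667, 0).

left endpoint -4.6667.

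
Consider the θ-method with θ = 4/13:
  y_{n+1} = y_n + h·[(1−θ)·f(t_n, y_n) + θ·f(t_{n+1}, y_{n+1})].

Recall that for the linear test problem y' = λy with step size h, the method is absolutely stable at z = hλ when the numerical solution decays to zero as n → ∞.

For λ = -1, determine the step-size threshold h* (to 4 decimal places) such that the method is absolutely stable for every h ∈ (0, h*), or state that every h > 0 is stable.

(-5.2000,0); λ=-1 ⇒ h* = (26/5)/1 = 5.2000.

Set f=λy, z=hλ:
  y_{n+1} = y_n + z·[9/13·y_n + 4/13·y_{n+1}] ⇒ (1 − 4/13z)y_{n+1} = (1 + 9/13z)y_n
  ⇒ R(z) = (1 + 9/13z)/(1 − 4/13z).

Boundary: |R(x)|=1, x<0.
x=-0.9: |R|=0.2952
R=−1: 1+9/13x = −1+4/13x ⇒ -5/13x=2 ⇒ x=2/(-5/13)=-5.2000
Confirm numerically:
  x=-4.994: |R|=0.96877 <1
  x=-4.921: |R|=0.95732 <1
  x=-3.606: |R|=0.70938 <1
  x=-3.578: |R|=0.70306 <1
  x=-5.411: |R|=1.03045 >1
  x=-5.260: |R|=1.00881 >1
Interval (-5.2000, 0).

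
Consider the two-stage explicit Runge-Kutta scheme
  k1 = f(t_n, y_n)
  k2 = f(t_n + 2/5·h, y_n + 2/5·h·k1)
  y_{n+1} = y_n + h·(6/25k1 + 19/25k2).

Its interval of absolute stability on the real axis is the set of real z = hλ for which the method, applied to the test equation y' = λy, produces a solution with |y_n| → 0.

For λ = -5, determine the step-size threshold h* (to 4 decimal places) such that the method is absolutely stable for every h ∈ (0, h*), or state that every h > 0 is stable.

Set f=λy, z=hλ:
  k1=λy_n ⇒ h·k1=z·y_n;  k2=λ(1+2/5z)y_n ⇒ h·k2=z(1+2/5z)y_n
  y_{n+1}/y_n = 1 + 6/25z + 19/25z(1+2/5z) = 1 + z + 38/125z²
  ⇒ R(z) = 1 + z + 38/125z².

Need |R(x)|<1, x<0.
x=-1.02: |R|=0.2963
R=1: x+38/125x²=0 ⇒ x=−125/38=-3.2895; min R=1−1/(4·38/125)=0.1776>−1
Confirm numerically:
  x=-2.743: |R|=0.54431 <1
  x=-2.526: |R|=0.41373 <1
  x=-2.515: |R|=0.40787 <1
  x=-2.400: |R|=0.35104 <1
  x=-3.743: |R|=1.51605 >1
  x=-3.479: |R|=1.20045 >1
  x=-3.328: |R|=1.03898 >1
So |R|<1 on (-3.2895, 0).

(-3.2895,0); λ=-5 ⇒ h* = (125/38)/5 = 0.6579.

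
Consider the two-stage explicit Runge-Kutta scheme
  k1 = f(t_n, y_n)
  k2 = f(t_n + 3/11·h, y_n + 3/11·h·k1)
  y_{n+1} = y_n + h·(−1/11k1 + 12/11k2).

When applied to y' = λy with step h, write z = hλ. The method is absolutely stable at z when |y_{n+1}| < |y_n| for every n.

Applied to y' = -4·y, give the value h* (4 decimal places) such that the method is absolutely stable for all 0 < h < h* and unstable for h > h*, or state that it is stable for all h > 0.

(-3.3611,0); λ=-4 ⇒ h* = (121/36)/4 = 0.8403.

With y'=λy (z=hλ):
  k1=λy_n ⇒ h·k1=z·y_n;  k2=λ(1+3/11z)y_n ⇒ h·k2=z(1+3/11z)y_n
  y_{n+1}/y_n = 1 − 1/11z + 12/11z(1+3/11z) = 1 + z + 36/121z²
  ⇒ R(z) = 1 + z + 36/121z².

Find x<0 with |R(x)|<1.
x=-1.76: |R|=0.1616
R=1: x+36/121x²=0 ⇒ x=−121/36=-3.3611; min R=1−1/(4·36/121)=0.1597>−1
Confirm numerically:
  x=-3.047: |R|=0.71524 <1
  x=-2.196: |R|=0.23877 <1
  x=-1.494: |R|=0.17008 <1
  x=-1.357: |R|=0.19087 <1
  x=-3.671: |R|=1.33846 >1
  x=-3.439: |R|=1.07969 >1
Stable set (-3.3611, 0).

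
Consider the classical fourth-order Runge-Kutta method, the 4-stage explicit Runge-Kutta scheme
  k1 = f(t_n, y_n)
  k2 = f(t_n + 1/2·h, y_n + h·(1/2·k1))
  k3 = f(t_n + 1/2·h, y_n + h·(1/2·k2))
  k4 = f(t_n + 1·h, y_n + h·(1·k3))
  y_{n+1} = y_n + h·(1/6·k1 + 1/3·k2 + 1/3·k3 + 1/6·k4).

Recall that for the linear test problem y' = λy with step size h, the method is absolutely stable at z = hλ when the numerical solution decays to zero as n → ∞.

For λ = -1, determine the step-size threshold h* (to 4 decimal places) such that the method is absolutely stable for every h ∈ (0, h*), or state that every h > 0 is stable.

(-2.7853,0); λ=-1 ⇒ h* = 2.7853.

On y'=λy, z=hλ:
  order 4, 4-stage ⇒ R(z)=1+z+z^2/2+z^3/6+z^4/24
  (e.g. R(-0.99)=0.37836, |R|=0.37836)

Solve |R(x)|<1 on ℝ⁻.
x=-0.99: |R|=0.3784
|R(-3.12)|=1.6336 |R(-1.21)|=0.3161 |R(-1.03)|=0.3652
Bisect:
  x_lo=-3.3348 |R|=2.1978  x_hi=-0.2429 |R|=0.7844
  mid=-1.78885 |R|=0.28376 →hi
  mid=-2.56183 |R|=0.71215 →hi
  mid=-2.94832 |R|=1.27493 →lo
  mid=-2.75508 |R|=0.95539 →hi
  mid=-2.85170 |R|=1.10482 →lo
  mid=-2.80339 |R|=1.02762 →lo
  mid=-2.77923 |R|=0.99090 →hi
  mid=-2.79131 |R|=1.00911 →lo
  mid=-2.78527 |R|=0.99996 →hi
  mid=-2.78829 |R|=1.00453 →lo
  ...
  [-2.78546,-2.78527] ⇒ x*=-2.7853
So |R|<1 on (-2.7853, 0).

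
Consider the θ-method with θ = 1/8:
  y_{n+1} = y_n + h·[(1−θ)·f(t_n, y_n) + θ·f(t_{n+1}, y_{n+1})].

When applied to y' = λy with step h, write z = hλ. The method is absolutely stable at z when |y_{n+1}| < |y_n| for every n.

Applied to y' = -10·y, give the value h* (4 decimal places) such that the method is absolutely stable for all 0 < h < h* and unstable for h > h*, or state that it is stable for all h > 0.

(-2.6667,0); λ=-10 ⇒ h* = (8/3)/10 = 0.2667.

Test eqn y'=λy, z=hλ:
  y_{n+1} = y_n + z·[7/8·y_n + 1/8·y_{n+1}] ⇒ (1 − 1/8z)y_{n+1} = (1 + 7/8z)y_n
  R(z) = (1 + 7/8z)/(1 − 1/8z).

Solve |R(x)|<1 on ℝ⁻.
x=-1.31: |R|=0.1257
R=−1: 1+7/8x = −1+1/8x ⇒ -3/4x=2 ⇒ x=2/(-3/4)=-2.6667
Confirm numerically:
  x=-2.618: |R|=0.97250 <1
  x=-1.596: |R|=0.33055 <1
  x=-1.463: |R|=0.23682 <1
  x=-1.350: |R|=0.15508 <1
  x=-3.237: |R|=1.30453 >1
  x=-3.062: |R|=1.21443 >1
Stable set (-2.6667, 0).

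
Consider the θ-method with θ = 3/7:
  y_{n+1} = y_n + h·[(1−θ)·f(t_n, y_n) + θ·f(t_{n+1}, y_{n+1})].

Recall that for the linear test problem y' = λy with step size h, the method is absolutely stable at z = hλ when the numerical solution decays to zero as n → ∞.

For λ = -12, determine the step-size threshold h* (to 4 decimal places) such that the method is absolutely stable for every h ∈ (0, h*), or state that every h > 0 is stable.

Set f=λy, z=hλ:
  y_{n+1} = y_n + z·[4/7·y_n + 3/7·y_{n+1}] ⇒ (1 − 3/7z)y_{n+1} = (1 + 4/7z)y_n
  ⇒ R(z) = (1 + 4/7z)/(1 − 3/7z).

Need |R(x)|<1, x<0.
x=-0.87: |R|=0.3663
R=−1: 1+4/7x = −1+3/7x ⇒ -1/7x=2 ⇒ x=2/(-1/7)=-14.0000
Confirm numerically:
  x=-8.912: |R|=0.84918 <1
  x=-7.419: |R|=0.77506 <1
  x=-5.773: |R|=0.66170 <1
  x=-14.551: |R|=1.01088 >1
  x=-14.091: |R|=1.00185 >1
So |R|<1 on (-14.0000, 0).

(-14.0000,0); λ=-12 ⇒ h* = (14)/12 = 1.1667.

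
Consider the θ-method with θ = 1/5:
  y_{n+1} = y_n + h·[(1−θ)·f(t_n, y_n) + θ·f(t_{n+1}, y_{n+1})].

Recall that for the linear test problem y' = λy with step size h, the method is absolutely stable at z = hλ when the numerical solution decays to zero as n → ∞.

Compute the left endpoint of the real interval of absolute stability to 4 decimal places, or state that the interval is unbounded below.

left endpoint -3.3333.

Set f=λy, z=hλ:
  y_{n+1} = y_n + z·[4/5·y_n + 1/5·y_{n+1}] ⇒ (1 − 1/5z)y_{n+1} = (1 + 4/5z)y_n
  R(z) = (1 + 4/5z)/(1 − 1/5z).

Find x<0 with |R(x)|<1.
x=-0.55: |R|=0.5045
R=−1: 1+4/5x = −1+1/5x ⇒ -3/5x=2 ⇒ x=2/(-3/5)=-3.3333
Confirm numerically:
  x=-3.151: |R|=0.93289 <1
  x=-3.063: |R|=0.89942 <1
  x=-2.353: |R|=0.60003 <1
  x=-3.916: |R|=1.19605 >1
  x=-3.784: |R|=1.15392 >1
  x=-3.504: |R|=1.06021 >1
Stable set (-3.3333, 0).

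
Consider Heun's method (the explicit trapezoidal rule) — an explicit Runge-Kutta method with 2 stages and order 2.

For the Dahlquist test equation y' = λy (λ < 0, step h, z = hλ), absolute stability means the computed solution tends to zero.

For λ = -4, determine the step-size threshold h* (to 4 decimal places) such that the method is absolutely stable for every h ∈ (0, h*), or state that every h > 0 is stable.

With y'=λy (z=hλ):
  order 2, 2-stage ⇒ R(z)=1+z+z^2/2
  (e.g. R(-0.77)=0.52645, |R|=0.52645)

Boundary: |R(x)|=1, x<0.
x=-0.77: |R|=0.5264
|R(-2.4)|=1.4800 |R(-2.37)|=1.4385 |R(-0.95)|=0.5012
Bisect:
  x_lo=-2.7150 |R|=1.9706  x_hi=-0.3947 |R|=0.6832
  mid=-1.55488 |R|=0.65395 →hi
  mid=-2.13495 |R|=1.14406 →lo
  mid=-1.84492 |R|=0.85694 →hi
  mid=-1.98993 |R|=0.98999 →hi
  mid=-2.06244 |R|=1.06439 →lo
  mid=-2.02619 |R|=1.02653 →lo
  mid=-2.00806 |R|=1.00809 →lo
  mid=-1.99900 |R|=0.99900 →hi
  mid=-2.00353 |R|=1.00354 →lo
  mid=-2.00126 |R|=1.00127 →lo
  ...
  [-2.00013,-1.99999] ⇒ x*=-2.0000
Interval (-2.0000, 0).

(-2.0000,0); λ=-4 ⇒ h* = 0.5000.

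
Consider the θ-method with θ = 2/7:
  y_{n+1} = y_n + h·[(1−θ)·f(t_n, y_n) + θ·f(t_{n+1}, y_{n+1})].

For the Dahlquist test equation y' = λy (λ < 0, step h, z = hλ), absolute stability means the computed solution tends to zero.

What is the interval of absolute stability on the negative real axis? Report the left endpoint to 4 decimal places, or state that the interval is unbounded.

Test eqn y'=λy, z=hλ:
  y_{n+1} = y_n + z·[5/7·y_n + 2/7·y_{n+1}] ⇒ (1 − 2/7z)y_{n+1} = (1 + 5/7z)y_n
  Hence R(z) = (1 + 5/7z)/(1 − 2/7z).

Find x<0 with |R(x)|<1.
x=-0.62: |R|=0.4733
R=−1: 1+5/7x = −1+2/7x ⇒ -3/7x=2 ⇒ x=2/(-3/7)=-4.6667
Confirm numerically:
  x=-3.753: |R|=0.81104 <1
  x=-2.843: |R|=0.56874 <1
  x=-2.729: |R|=0.53339 <1
  x=-5.245: |R|=1.09920 >1
  x=-4.973: |R|=1.05423 >1
  x=-4.719: |R|=1.00955 >1
Stable set (-4.6667, 0).

z∈(-4.6667,0).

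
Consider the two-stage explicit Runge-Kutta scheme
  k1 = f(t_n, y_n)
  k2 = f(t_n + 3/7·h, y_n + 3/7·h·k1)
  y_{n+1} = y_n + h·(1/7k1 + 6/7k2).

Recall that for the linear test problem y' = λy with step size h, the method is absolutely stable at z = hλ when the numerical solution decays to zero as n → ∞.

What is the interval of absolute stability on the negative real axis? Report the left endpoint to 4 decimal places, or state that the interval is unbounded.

With y'=λy (z=hλ):
  k1=λy_n ⇒ h·k1=z·y_n;  k2=λ(1+3/7z)y_n ⇒ h·k2=z(1+3/7z)y_n
  y_{n+1}/y_n = 1 + 1/7z + 6/7z(1+3/7z) = 1 + z + 18/49z²
  R(z) = 1 + z + 18/49z².

Boundary: |R(x)|=1, x<0.
x=-0.48: |R|=0.6046
R=1: x+18/49x²=0 ⇒ x=−49/18=-2.7222; min R=1−1/(4·18/49)=0.3194>−1
Confirm numerically:
  x=-2.385: |R|=0.70455 <1
  x=-2.075: |R|=0.50666 <1
  x=-1.898: |R|=0.42533 <1
  x=-1.780: |R|=0.38390 <1
  x=-3.226: |R|=1.59701 >1
  x=-3.193: |R|=1.55219 >1
  x=-3.023: |R|=1.33401 >1
Interval (-2.7222, 0).

z∈(-2.7222,0).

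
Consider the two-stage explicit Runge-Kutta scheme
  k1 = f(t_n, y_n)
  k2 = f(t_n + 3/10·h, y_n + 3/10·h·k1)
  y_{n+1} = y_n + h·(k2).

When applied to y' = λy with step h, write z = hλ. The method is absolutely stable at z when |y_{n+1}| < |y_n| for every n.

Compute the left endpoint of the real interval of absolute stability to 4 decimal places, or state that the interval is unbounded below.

On y'=λy, z=hλ:
  k1=λy_n ⇒ h·k1=z·y_n;  k2=λ(1+3/10z)y_n ⇒ h·k2=z(1+3/10z)y_n
  y_{n+1}/y_n = 1 + z(1+3/10z) = 1 + z + 3/10z²
  Hence R(z) = 1 + z + 3/10z².

Boundary: |R(x)|=1, x<0.
x=-1.05: |R|=0.2807
R=1: x+3/10x²=0 ⇒ x=−10/3=-3.3333; min R=1−1/(4·3/10)=0.1667>−1
Confirm numerically:
  x=-3.295: |R|=0.96211 <1
  x=-2.439: |R|=0.34562 <1
  x=-2.192: |R|=0.24946 <1
  x=-1.528: |R|=0.17244 <1
  x=-3.927: |R|=1.69940 >1
  x=-3.506: |R|=1.18161 >1
So |R|<1 on (-3.3333, 0).

z* = -3.3333.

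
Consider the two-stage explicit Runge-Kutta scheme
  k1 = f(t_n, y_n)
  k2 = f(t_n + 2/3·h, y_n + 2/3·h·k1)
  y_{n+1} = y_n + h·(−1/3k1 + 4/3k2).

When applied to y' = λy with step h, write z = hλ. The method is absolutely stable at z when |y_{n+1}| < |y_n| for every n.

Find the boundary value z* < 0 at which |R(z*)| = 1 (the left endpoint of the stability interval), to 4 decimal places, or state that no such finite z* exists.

z* = -1.1250.

On y'=λy, z=hλ:
  k1=λy_n ⇒ h·k1=z·y_n;  k2=λ(1+2/3z)y_n ⇒ h·k2=z(1+2/3z)y_n
  y_{n+1}/y_n = 1 − 1/3z + 4/3z(1+2/3z) = 1 + z + 8/9z²
  R(z) = 1 + z + 8/9z².

Need |R(x)|<1, x<0.
x=-0.95: |R|=0.8522
R=1: x+8/9x²=0 ⇒ x=−9/8=-1.1250; min R=1−1/(4·8/9)=0.7188>−1
Confirm numerically:
  x=-0.860: |R|=0.79742 <1
  x=-0.784: |R|=0.76236 <1
  x=-0.533: |R|=0.71952 <1
  x=-1.543: |R|=1.57331 >1
  x=-1.410: |R|=1.35720 >1
  x=-1.335: |R|=1.24920 >1
Interval (-1.1250, 0).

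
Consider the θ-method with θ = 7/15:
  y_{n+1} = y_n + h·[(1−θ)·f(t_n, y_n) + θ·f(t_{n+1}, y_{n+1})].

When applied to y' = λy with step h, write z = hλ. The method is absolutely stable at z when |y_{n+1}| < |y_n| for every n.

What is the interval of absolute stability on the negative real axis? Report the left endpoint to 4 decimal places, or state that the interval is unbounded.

On y'=λy, z=hλ:
  y_{n+1} = y_n + z·[8/15·y_n + 7/15·y_{n+1}] ⇒ (1 − 7/15z)y_{n+1} = (1 + 8/15z)y_n
  R(z) = (1 + 8/15z)/(1 − 7/15z).

Boundary: |R(x)|=1, x<0.
x=-0.55: |R|=0.5623
R=−1: 1+8/15x = −1+7/15x ⇒ -1/15x=2 ⇒ x=2/(-1/15)=-30.0000
Confirm numerically:
  x=-25.997: |R|=0.97968 <1
  x=-17.034: |R|=0.90341 <1
  x=-16.803: |R|=0.90049 <1
  x=-14.596: |R|=0.86854 <1
  x=-30.297: |R|=1.00131 >1
  x=-30.141: |R|=1.00062 >1
  x=-30.112: |R|=1.00050 >1
Stable set (-30.0000, 0).

z∈(-30.0000,0).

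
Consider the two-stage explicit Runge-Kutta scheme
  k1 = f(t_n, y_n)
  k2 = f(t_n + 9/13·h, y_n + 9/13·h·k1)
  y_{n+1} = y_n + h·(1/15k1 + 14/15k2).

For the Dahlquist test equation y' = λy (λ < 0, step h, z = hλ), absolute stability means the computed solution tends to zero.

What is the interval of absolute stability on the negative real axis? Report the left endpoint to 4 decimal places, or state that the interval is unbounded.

With y'=λy (z=hλ):
  k1=λy_n ⇒ h·k1=z·y_n;  k2=λ(1+9/13z)y_n ⇒ h·k2=z(1+9/13z)y_n
  y_{n+1}/y_n = 1 + 1/15z + 14/15z(1+9/13z) = 1 + z + 42/65z²
  Hence R(z) = 1 + z + 42/65z².

Need |R(x)|<1, x<0.
x=-1.75: |R|=1.2288
R=1: x+42/65x²=0 ⇒ x=−65/42=-1.5476; min R=1−1/(4·42/65)=0.6131>−1
Confirm numerically:
  x=-1.446: |R|=0.90505 <1
  x=-0.867: |R|=0.61871 <1
  x=-0.862: |R|=0.61812 <1
  x=-2.101: |R|=1.75125 >1
  x=-1.930: |R|=1.47686 >1
  x=-1.621: |R|=1.07686 >1
Stable set (-1.5476, 0).

z∈(-1.5476,0).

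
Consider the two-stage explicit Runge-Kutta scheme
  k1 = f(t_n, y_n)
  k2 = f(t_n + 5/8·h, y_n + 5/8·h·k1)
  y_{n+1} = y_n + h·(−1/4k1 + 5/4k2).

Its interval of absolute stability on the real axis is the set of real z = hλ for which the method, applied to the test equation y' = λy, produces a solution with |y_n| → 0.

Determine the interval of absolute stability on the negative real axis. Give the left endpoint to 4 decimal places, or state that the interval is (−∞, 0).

With y'=λy (z=hλ):
  k1=λy_n ⇒ h·k1=z·y_n;  k2=λ(1+5/8z)y_n ⇒ h·k2=z(1+5/8z)y_n
  y_{n+1}/y_n = 1 − 1/4z + 5/4z(1+5/8z) = 1 + z + 25/32z²
  R(z) = 1 + z + 25/32z².

Find x<0 with |R(x)|<1.
x=-1.33: |R|=1.0520
R=1: x+25/32x²=0 ⇒ x=−32/25=-1.2800; min R=1−1/(4·25/32)=0.6800>−1
Confirm numerically:
  x=-1.235: |R|=0.95658 <1
  x=-1.087: |R|=0.83610 <1
  x=-0.754: |R|=0.69015 <1
  x=-0.740: |R|=0.68781 <1
  x=-1.622: |R|=1.43338 >1
  x=-1.450: |R|=1.19258 >1
  x=-1.326: |R|=1.04765 >1
Stable set (-1.2800, 0).

(-1.2800, 0).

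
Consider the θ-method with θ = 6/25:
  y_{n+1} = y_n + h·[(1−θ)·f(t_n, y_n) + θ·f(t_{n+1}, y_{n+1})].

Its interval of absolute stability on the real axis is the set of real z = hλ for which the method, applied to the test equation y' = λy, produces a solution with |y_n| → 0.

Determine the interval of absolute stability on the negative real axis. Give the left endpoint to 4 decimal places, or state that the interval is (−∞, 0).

z∈(-3.8462,0).

With y'=λy (z=hλ):
  y_{n+1} = y_n + z·[19/25·y_n + 6/25·y_{n+1}] ⇒ (1 − 6/25z)y_{n+1} = (1 + 19/25z)y_n
  so R(z) = (1 + 19/25z)/(1 − 6/25z).

Find x<0 with |R(x)|<1.
x=-1.35: |R|=0.0196
R=−1: 1+19/25x = −1+6/25x ⇒ -13/25x=2 ⇒ x=2/(-13/25)=-3.8462
Confirm numerically:
  x=-3.183: |R|=0.80450 <1
  x=-2.662: |R|=0.62428 <1
  x=-2.344: |R|=0.50010 <1
  x=-4.289: |R|=1.11347 >1
  x=-4.102: |R|=1.06704 >1
  x=-4.070: |R|=1.05888 >1
Stable set (-3.8462, 0).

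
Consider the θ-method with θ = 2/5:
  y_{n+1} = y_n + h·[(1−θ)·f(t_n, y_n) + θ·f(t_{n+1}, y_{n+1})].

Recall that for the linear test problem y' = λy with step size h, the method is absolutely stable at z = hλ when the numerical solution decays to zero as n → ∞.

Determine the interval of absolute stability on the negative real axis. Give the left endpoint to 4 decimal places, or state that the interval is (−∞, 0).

Set f=λy, z=hλ:
  y_{n+1} = y_n + z·[3/5·y_n + 2/5·y_{n+1}] ⇒ (1 − 2/5z)y_{n+1} = (1 + 3/5z)y_n
  ⇒ R(z) = (1 + 3/5z)/(1 − 2/5z).

Solve |R(x)|<1 on ℝ⁻.
x=-0.99: |R|=0.2908
R=−1: 1+3/5x = −1+2/5x ⇒ -1/5x=2 ⇒ x=2/(-1/5)=-10.0000
Confirm numerically:
  x=-8.960: |R|=0.95462 <1
  x=-4.999: |R|=0.66656 <1
  x=-4.767: |R|=0.63995 <1
  x=-10.228: |R|=1.00896 >1
  x=-10.042: |R|=1.00167 >1
  x=-10.027: |R|=1.00108 >1
Stable set (-10.0000, 0).

(-10.0000, 0).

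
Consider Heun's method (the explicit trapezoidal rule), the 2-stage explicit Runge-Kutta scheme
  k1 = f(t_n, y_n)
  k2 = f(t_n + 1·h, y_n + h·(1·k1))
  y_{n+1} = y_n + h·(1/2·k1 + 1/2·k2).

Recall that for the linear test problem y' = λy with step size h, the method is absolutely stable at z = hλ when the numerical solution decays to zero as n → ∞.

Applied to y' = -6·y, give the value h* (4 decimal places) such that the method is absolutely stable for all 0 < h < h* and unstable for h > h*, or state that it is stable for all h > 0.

(-2.0000,0); λ=-6 ⇒ h* = 0.3333.

On y'=λy, z=hλ:
  order 2, 2-stage ⇒ R(z)=1+z+z^2/2
  (e.g. R(-0.57)=0.59245, |R|=0.59245)

Boundary: |R(x)|=1, x<0.
x=-0.57: |R|=0.5924
|R(-2.36)|=1.4248 |R(-1.59)|=0.6741 |R(-0.55)|=0.6013
Bisect:
  x_lo=-2.5145 |R|=1.6469  x_hi=-0.1443 |R|=0.8661
  mid=-1.32939 |R|=0.55425 →hi
  mid=-1.92195 |R|=0.92500 →hi
  mid=-2.21823 |R|=1.24204 →lo
  mid=-2.07009 |R|=1.07255 →lo
  mid=-1.99602 |R|=0.99603 →hi
  mid=-2.03306 |R|=1.03360 →lo
  mid=-2.01454 |R|=1.01465 →lo
  mid=-2.00528 |R|=1.00529 →lo
  mid=-2.00065 |R|=1.00065 →lo
  ...
  [-2.00007,-1.99993] ⇒ x*=-2.0000
Stable set (-2.0000, 0).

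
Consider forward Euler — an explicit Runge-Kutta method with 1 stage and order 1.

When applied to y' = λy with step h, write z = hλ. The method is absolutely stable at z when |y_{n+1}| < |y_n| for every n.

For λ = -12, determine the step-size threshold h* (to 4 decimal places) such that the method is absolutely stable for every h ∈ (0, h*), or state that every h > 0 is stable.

(-2.0000,0); λ=-12 ⇒ h* = 0.1667.

On y'=λy, z=hλ:
  order 1, 1-stage ⇒ R(z)=1+z
  (e.g. R(-0.6)=0.40000, |R|=0.40000)

Find x<0 with |R(x)|<1.
x=-0.6: |R|=0.4000
|R(-1.97)|=0.9700 |R(-0.94)|=0.0600 |R(-0.93)|=0.0700
Bisect:
  x_lo=-2.3531 |R|=1.3531  x_hi=-0.1386 |R|=0.8614
  mid=-1.24585 |R|=0.24585 →hi
  mid=-1.79945 |R|=0.79945 →hi
  mid=-2.07625 |R|=1.07625 →lo
  mid=-1.93785 |R|=0.93785 →hi
  mid=-2.00705 |R|=1.00705 →lo
  mid=-1.97245 |R|=0.97245 →hi
  mid=-1.98975 |R|=0.98975 →hi
  ...
  [-2.00002,-1.99989] ⇒ x*=-2.0000
Stable set (-2.0000, 0).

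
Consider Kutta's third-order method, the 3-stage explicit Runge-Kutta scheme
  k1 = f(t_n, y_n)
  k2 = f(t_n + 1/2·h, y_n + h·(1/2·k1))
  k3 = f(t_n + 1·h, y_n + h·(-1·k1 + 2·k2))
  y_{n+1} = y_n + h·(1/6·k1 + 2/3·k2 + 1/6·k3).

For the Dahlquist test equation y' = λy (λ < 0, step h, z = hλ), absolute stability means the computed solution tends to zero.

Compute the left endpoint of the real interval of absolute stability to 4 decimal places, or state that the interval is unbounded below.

z* = -2.5127.

Set f=λy, z=hλ:
  order 3, 3-stage ⇒ R(z)=1+z+z^2/2+z^3/6
  (e.g. R(-0.95)=0.35835, |R|=0.35835)

Need |R(x)|<1, x<0.
x=-0.95: |R|=0.3584
|R(-2.78)|=1.4966 |R(-2.73)|=1.3946 |R(-0.99)|=0.3383
Bisect:
  x_lo=-3.1445 |R|=2.3826  x_hi=-0.1871 |R|=0.8293
  mid=-1.66579 |R|=0.04875 →hi
  mid=-2.40513 |R|=0.83162 →hi
  mid=-2.77480 |R|=1.48582 →lo
  mid=-2.58997 |R|=1.13156 →lo
  mid=-2.49755 |R|=0.97519 →hi
  mid=-2.54376 |R|=1.05173 →lo
  mid=-2.52066 |R|=1.01305 →lo
  mid=-2.50910 |R|=0.99402 →hi
  mid=-2.51488 |R|=1.00351 →lo
  ...
  [-2.51289,-2.51271] ⇒ x*=-2.5127
Stable set (-2.5127, 0).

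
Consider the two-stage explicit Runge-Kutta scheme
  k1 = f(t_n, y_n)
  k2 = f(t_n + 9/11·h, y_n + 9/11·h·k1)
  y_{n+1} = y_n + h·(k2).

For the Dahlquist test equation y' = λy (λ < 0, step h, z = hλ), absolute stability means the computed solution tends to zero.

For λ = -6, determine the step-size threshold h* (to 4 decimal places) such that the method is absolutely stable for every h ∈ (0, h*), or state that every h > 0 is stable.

On y'=λy, z=hλ:
  k1=λy_n ⇒ h·k1=z·y_n;  k2=λ(1+9/11z)y_n ⇒ h·k2=z(1+9/11z)y_n
  y_{n+1}/y_n = 1 + z(1+9/11z) = 1 + z + 9/11z²
  Hence R(z) = 1 + z + 9/11z².

Solve |R(x)|<1 on ℝ⁻.
x=-1.09: |R|=0.8821
R=1: x+9/11x²=0 ⇒ x=−11/9=-1.2222; min R=1−1/(4·9/11)=0.6944>−1
Confirm numerically:
  x=-1.195: |R|=0.97338 <1
  x=-0.789: |R|=0.72034 <1
  x=-0.501: |R|=0.70436 <1
  x=-1.347: |R|=1.13752 >1
  x=-1.290: |R|=1.07154 >1
So |R|<1 on (-1.2222, 0).

(-1.2222,0); λ=-6 ⇒ h* = (11/9)/6 = 0.2037.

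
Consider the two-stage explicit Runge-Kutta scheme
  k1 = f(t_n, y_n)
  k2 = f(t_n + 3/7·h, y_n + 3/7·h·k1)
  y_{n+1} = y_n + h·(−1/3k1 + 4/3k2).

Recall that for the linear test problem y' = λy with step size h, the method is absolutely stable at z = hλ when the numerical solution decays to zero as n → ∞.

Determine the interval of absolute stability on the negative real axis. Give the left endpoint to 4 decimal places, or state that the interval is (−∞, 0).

z∈(-1.7500,0).

Set f=λy, z=hλ:
  k1=λy_n ⇒ h·k1=z·y_n;  k2=λ(1+3/7z)y_n ⇒ h·k2=z(1+3/7z)y_n
  y_{n+1}/y_n = 1 − 1/3z + 4/3z(1+3/7z) = 1 + z + 4/7z²
  R(z) = 1 + z + 4/7z².

Solve |R(x)|<1 on ℝ⁻.
x=-0.46: |R|=0.6609
R=1: x+4/7x²=0 ⇒ x=−7/4=-1.7500; min R=1−1/(4·4/7)=0.5625>−1
Confirm numerically:
  x=-1.502: |R|=0.78715 <1
  x=-1.234: |R|=0.63615 <1
  x=-1.209: |R|=0.62625 <1
  x=-1.166: |R|=0.61089 <1
  x=-2.317: |R|=1.75071 >1
  x=-2.122: |R|=1.45108 >1
  x=-1.918: |R|=1.18413 >1
Stable set (-1.7500, 0).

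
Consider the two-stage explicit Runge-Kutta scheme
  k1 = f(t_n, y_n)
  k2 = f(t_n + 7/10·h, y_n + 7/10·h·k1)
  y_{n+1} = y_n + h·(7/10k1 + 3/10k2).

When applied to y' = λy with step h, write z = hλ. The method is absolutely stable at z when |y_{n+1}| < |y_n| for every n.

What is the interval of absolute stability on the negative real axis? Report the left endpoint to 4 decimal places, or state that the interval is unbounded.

(-4.7619, 0).

On y'=λy, z=hλ:
  k1=λy_n ⇒ h·k1=z·y_n;  k2=λ(1+7/10z)y_n ⇒ h·k2=z(1+7/10z)y_n
  y_{n+1}/y_n = 1 + 7/10z + 3/10z(1+7/10z) = 1 + z + 21/100z²
  ⇒ R(z) = 1 + z + 21/100z².

Find x<0 with |R(x)|<1.
x=-1.08: |R|=0.1649
R=1: x+21/100x²=0 ⇒ x=−100/21=-4.7619; min R=1−1/(4·21/100)=-0.1905>−1
Confirm numerically:
  x=-4.553: |R|=0.80026 <1
  x=-3.271: |R|=0.02412 <1
  x=-2.484: |R|=0.18825 <1
  x=-2.163: |R|=0.18050 <1
  x=-5.136: |R|=1.40348 >1
  x=-5.104: |R|=1.36667 >1
  x=-4.787: |R|=1.02523 >1
So |R|<1 on (-4.7619, 0).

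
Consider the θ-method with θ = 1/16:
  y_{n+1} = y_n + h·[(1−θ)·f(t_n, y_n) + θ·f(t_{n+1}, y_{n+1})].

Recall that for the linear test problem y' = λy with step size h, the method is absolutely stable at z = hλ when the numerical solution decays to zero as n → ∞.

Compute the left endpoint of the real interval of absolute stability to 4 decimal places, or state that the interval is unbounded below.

z* = -2.2857.

Set f=λy, z=hλ:
  y_{n+1} = y_n + z·[15/16·y_n + 1/16·y_{n+1}] ⇒ (1 − 1/16z)y_{n+1} = (1 + 15/16z)y_n
  so R(z) = (1 + 15/16z)/(1 − 1/16z).

Find x<0 with |R(x)|<1.
x=-1.65: |R|=0.4958
R=−1: 1+15/16x = −1+1/16x ⇒ -7/8x=2 ⇒ x=2/(-7/8)=-2.2857
Confirm numerically:
  x=-1.760: |R|=0.58559 <1
  x=-1.321: |R|=0.22025 <1
  x=-1.116: |R|=0.04323 <1
  x=-2.797: |R|=1.38081 >1
  x=-2.761: |R|=1.35467 >1
  x=-2.507: |R|=1.16740 >1
So |R|<1 on (-2.2857, 0).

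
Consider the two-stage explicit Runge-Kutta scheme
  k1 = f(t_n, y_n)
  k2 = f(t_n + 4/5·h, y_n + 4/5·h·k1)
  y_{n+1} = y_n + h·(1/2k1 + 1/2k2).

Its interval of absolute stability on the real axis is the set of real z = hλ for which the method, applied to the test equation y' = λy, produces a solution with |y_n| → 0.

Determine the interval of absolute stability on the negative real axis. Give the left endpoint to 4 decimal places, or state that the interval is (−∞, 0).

(-2.5000, 0).

Set f=λy, z=hλ:
  k1=λy_n ⇒ h·k1=z·y_n;  k2=λ(1+4/5z)y_n ⇒ h·k2=z(1+4/5z)y_n
  y_{n+1}/y_n = 1 + 1/2z + 1/2z(1+4/5z) = 1 + z + 2/5z²
  so R(z) = 1 + z + 2/5z².

Solve |R(x)|<1 on ℝ⁻.
x=-1.22: |R|=0.3754
R=1: x+2/5x²=0 ⇒ x=−5/2=-2.5000; min R=1−1/(4·2/5)=0.3750>−1
Confirm numerically:
  x=-2.418: |R|=0.92069 <1
  x=-2.203: |R|=0.73828 <1
  x=-1.846: |R|=0.51709 <1
  x=-1.472: |R|=0.39471 <1
  x=-3.095: |R|=1.73661 >1
  x=-2.952: |R|=1.53372 >1
  x=-2.556: |R|=1.05725 >1
So |R|<1 on (-2.5000, 0).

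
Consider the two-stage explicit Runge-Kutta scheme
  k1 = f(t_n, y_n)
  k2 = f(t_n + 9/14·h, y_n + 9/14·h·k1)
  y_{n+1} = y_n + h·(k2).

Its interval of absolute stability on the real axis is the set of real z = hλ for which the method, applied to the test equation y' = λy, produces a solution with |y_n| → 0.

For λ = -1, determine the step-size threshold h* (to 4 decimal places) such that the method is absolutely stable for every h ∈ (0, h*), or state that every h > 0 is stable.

With y'=λy (z=hλ):
  k1=λy_n ⇒ h·k1=z·y_n;  k2=λ(1+9/14z)y_n ⇒ h·k2=z(1+9/14z)y_n
  y_{n+1}/y_n = 1 + z(1+9/14z) = 1 + z + 9/14z²
  so R(z) = 1 + z + 9/14z².

Solve |R(x)|<1 on ℝ⁻.
x=-1.21: |R|=0.7312
R=1: x+9/14x²=0 ⇒ x=−14/9=-1.5556; min R=1−1/(4·9/14)=0.6111>−1
Confirm numerically:
  x=-1.368: |R|=0.83506 <1
  x=-1.045: |R|=0.65702 <1
  x=-0.990: |R|=0.64006 <1
  x=-0.922: |R|=0.62448 <1
  x=-2.056: |R|=1.66144 >1
  x=-1.767: |R|=1.24019 >1
  x=-1.704: |R|=1.16261 >1
Interval (-1.5556, 0).

(-1.5556,0); λ=-1 ⇒ h* = (14/9)/1 = 1.5556.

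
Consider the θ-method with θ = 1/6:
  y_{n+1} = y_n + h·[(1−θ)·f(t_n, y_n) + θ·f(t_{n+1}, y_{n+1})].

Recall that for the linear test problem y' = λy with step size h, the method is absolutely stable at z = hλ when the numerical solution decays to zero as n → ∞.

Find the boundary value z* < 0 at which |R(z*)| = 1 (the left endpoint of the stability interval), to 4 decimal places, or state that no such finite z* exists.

left endpoint -3.0000.

Set f=λy, z=hλ:
  y_{n+1} = y_n + z·[5/6·y_n + 1/6·y_{n+1}] ⇒ (1 − 1/6z)y_{n+1} = (1 + 5/6z)y_n
  R(z) = (1 + 5/6z)/(1 − 1/6z).

Boundary: |R(x)|=1, x<0.
x=-0.66: |R|=0.4054
R=−1: 1+5/6x = −1+1/6x ⇒ -2/3x=2 ⇒ x=2/(-2/3)=-3.0000
Confirm numerically:
  x=-2.785: |R|=0.90211 <1
  x=-1.948: |R|=0.47056 <1
  x=-1.559: |R|=0.23747 <1
  x=-3.550: |R|=1.23037 >1
  x=-3.199: |R|=1.08653 >1
Stable set (-3.0000, 0).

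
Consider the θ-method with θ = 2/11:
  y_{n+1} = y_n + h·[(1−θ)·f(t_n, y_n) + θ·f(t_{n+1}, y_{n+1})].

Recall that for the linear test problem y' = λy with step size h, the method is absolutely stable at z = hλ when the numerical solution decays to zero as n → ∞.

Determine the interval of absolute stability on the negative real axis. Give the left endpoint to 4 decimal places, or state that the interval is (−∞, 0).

On y'=λy, z=hλ:
  y_{n+1} = y_n + z·[9/11·y_n + 2/11·y_{n+1}] ⇒ (1 − 2/11z)y_{n+1} = (1 + 9/11z)y_n
  ⇒ R(z) = (1 + 9/11z)/(1 − 2/11z).

Solve |R(x)|<1 on ℝ⁻.
x=-1.34: |R|=0.0775
R=−1: 1+9/11x = −1+2/11x ⇒ -7/11x=2 ⇒ x=2/(-7/11)=-3.1429
Confirm numerically:
  x=-2.921: |R|=0.90779 <1
  x=-2.309: |R|=0.62626 <1
  x=-2.052: |R|=0.49444 <1
  x=-3.586: |R|=1.17070 >1
  x=-3.343: |R|=1.07922 >1
  x=-3.291: |R|=1.05898 >1
Stable set (-3.1429, 0).

z∈(-3.1429,0).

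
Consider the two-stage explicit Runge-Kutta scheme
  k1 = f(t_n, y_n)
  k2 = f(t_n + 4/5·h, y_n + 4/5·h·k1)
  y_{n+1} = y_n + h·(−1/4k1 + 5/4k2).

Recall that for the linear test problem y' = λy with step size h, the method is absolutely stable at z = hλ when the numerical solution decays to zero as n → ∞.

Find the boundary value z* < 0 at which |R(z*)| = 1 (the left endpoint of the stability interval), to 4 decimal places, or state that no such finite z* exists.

z* = -1.0000.

Set f=λy, z=hλ:
  k1=λy_n ⇒ h·k1=z·y_n;  k2=λ(1+4/5z)y_n ⇒ h·k2=z(1+4/5z)y_n
  y_{n+1}/y_n = 1 − 1/4z + 5/4z(1+4/5z) = 1 + z + z²
  Hence R(z) = 1 + z + z².

Find x<0 with |R(x)|<1.
x=-0.84: |R|=0.8656
R=1: x+1x²=0 ⇒ x=−1=-1.0000; min R=1−1/(4·1)=0.7500>−1
Confirm numerically:
  x=-0.814: |R|=0.84860 <1
  x=-0.738: |R|=0.80664 <1
  x=-0.696: |R|=0.78842 <1
  x=-0.639: |R|=0.76932 <1
  x=-1.273: |R|=1.34753 >1
  x=-1.270: |R|=1.34290 >1
  x=-1.187: |R|=1.22197 >1
Interval (-1.0000, 0).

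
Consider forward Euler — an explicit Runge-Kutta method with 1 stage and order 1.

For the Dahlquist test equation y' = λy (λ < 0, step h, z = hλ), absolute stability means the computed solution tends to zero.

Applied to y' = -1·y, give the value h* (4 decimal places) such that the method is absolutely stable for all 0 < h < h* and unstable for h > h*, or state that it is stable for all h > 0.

(-2.0000,0); λ=-1 ⇒ h* = 2.0000.

With y'=λy (z=hλ):
  order 1, 1-stage ⇒ R(z)=1+z
  (e.g. R(-0.94)=0.06000, |R|=0.06000)

Solve |R(x)|<1 on ℝ⁻.
x=-0.94: |R|=0.0600
|R(-2.38)|=1.3800 |R(-0.88)|=0.1200 |R(-0.77)|=0.2300
Bisect:
  x_lo=-2.7516 |R|=1.7516  x_hi=-0.1888 |R|=0.8112
  mid=-1.47018 |R|=0.47018 →hi
  mid=-2.11089 |R|=1.11089 →lo
  mid=-1.79053 |R|=0.79053 →hi
  mid=-1.95071 |R|=0.95071 →hi
  mid=-2.03080 |R|=1.03080 →lo
  mid=-1.99075 |R|=0.99075 →hi
  mid=-2.01078 |R|=1.01078 →lo
  mid=-2.00077 |R|=1.00077 →lo
  mid=-1.99576 |R|=0.99576 →hi
  ...
  [-2.00014,-1.99998] ⇒ x*=-2.0000
Interval (-2.0000, 0).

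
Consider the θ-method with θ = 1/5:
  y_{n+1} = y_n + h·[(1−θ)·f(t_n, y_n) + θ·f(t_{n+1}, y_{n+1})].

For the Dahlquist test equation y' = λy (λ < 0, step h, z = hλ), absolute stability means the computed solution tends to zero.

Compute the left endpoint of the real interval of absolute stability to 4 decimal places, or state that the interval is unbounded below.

z* = -3.3333.

Set f=λy, z=hλ:
  y_{n+1} = y_n + z·[4/5·y_n + 1/5·y_{n+1}] ⇒ (1 − 1/5z)y_{n+1} = (1 + 4/5z)y_n
  R(z) = (1 + 4/5z)/(1 − 1/5z).

Boundary: |R(x)|=1, x<0.
x=-1.26: |R|=0.0064
R=−1: 1+4/5x = −1+1/5x ⇒ -3/5x=2 ⇒ x=2/(-3/5)=-3.3333
Confirm numerically:
  x=-2.901: |R|=0.83584 <1
  x=-2.893: |R|=0.83264 <1
  x=-2.798: |R|=0.79405 <1
  x=-2.676: |R|=0.74310 <1
  x=-3.833: |R|=1.16970 >1
  x=-3.722: |R|=1.13368 >1
  x=-3.658: |R|=1.11250 >1
Interval (-3.3333, 0).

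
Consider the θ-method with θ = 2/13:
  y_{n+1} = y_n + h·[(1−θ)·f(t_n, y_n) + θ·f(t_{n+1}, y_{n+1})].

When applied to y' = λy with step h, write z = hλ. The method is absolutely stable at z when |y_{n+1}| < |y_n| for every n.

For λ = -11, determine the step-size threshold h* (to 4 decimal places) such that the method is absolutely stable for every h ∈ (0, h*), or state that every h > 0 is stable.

Test eqn y'=λy, z=hλ:
  y_{n+1} = y_n + z·[11/13·y_n + 2/13·y_{n+1}] ⇒ (1 − 2/13z)y_{n+1} = (1 + 11/13z)y_n
  ⇒ R(z) = (1 + 11/13z)/(1 − 2/13z).

Find x<0 with |R(x)|<1.
x=-1.38: |R|=0.1383
R=−1: 1+11/13x = −1+2/13x ⇒ -9/13x=2 ⇒ x=2/(-9/13)=-2.8889
Confirm numerically:
  x=-2.606: |R|=0.86020 <1
  x=-1.819: |R|=0.42126 <1
  x=-1.435: |R|=0.17549 <1
  x=-3.464: |R|=1.25974 >1
  x=-2.993: |R|=1.04935 >1
Interval (-2.8889, 0).

(-2.8889,0); λ=-11 ⇒ h* = (26/9)/11 = 0.2626.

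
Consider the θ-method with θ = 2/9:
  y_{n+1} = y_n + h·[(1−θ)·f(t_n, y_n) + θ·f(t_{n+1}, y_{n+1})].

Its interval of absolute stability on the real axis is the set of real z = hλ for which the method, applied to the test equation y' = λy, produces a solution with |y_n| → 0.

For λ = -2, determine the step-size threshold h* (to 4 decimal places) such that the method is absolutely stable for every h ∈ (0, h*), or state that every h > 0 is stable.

(-3.6000,0); λ=-2 ⇒ h* = (18/5)/2 = 1.8000.

Test eqn y'=λy, z=hλ:
  y_{n+1} = y_n + z·[7/9·y_n + 2/9·y_{n+1}] ⇒ (1 − 2/9z)y_{n+1} = (1 + 7/9z)y_n
  ⇒ R(z) = (1 + 7/9z)/(1 − 2/9z).

Boundary: |R(x)|=1, x<0.
x=-1.12: |R|=0.1032
R=−1: 1+7/9x = −1+2/9x ⇒ -5/9x=2 ⇒ x=2/(-5/9)=-3.6000
Confirm numerically:
  x=-2.609: |R|=0.65150 <1
  x=-2.022: |R|=0.39512 <1
  x=-1.812: |R|=0.29183 <1
  x=-1.687: |R|=0.22701 <1
  x=-4.180: |R|=1.16705 >1
  x=-4.010: |R|=1.12045 >1
  x=-3.707: |R|=1.03259 >1
Interval (-3.6000, 0).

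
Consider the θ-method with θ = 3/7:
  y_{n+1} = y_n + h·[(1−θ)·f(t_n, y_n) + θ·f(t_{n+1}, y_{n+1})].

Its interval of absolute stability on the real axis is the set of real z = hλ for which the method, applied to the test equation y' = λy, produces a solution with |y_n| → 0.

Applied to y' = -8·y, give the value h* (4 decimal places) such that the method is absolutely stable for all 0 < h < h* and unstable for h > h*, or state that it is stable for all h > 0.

Test eqn y'=λy, z=hλ:
  y_{n+1} = y_n + z·[4/7·y_n + 3/7·y_{n+1}] ⇒ (1 − 3/7z)y_{n+1} = (1 + 4/7z)y_n
  Hence R(z) = (1 + 4/7z)/(1 − 3/7z).

Need |R(x)|<1, x<0.
x=-0.44: |R|=0.6298
R=−1: 1+4/7x = −1+3/7x ⇒ -1/7x=2 ⇒ x=2/(-1/7)=-14.0000
Confirm numerically:
  x=-13.594: |R|=0.99150 <1
  x=-13.436: |R|=0.98808 <1
  x=-6.229: |R|=0.69747 <1
  x=-14.565: |R|=1.01115 >1
  x=-14.321: |R|=1.00642 >1
  x=-14.265: |R|=1.00532 >1
Interval (-14.0000, 0).

(-14.0000,0); λ=-8 ⇒ h* = (14)/8 = 1.7500.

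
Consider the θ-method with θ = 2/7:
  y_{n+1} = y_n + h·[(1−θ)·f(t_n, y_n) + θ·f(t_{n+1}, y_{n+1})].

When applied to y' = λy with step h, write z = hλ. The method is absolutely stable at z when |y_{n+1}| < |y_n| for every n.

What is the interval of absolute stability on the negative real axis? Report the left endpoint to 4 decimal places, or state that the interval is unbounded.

On y'=λy, z=hλ:
  y_{n+1} = y_n + z·[5/7·y_n + 2/7·y_{n+1}] ⇒ (1 − 2/7z)y_{n+1} = (1 + 5/7z)y_n
  so R(z) = (1 + 5/7z)/(1 − 2/7z).

Find x<0 with |R(x)|<1.
x=-0.94: |R|=0.2590
R=−1: 1+5/7x = −1+2/7x ⇒ -3/7x=2 ⇒ x=2/(-3/7)=-4.6667
Confirm numerically:
  x=-3.879: |R|=0.83988 <1
  x=-3.608: |R|=0.77659 <1
  x=-2.929: |R|=0.59457 <1
  x=-5.158: |R|=1.08512 >1
  x=-4.865: |R|=1.03556 >1
So |R|<1 on (-4.6667, 0).

z∈(-4.6667,0).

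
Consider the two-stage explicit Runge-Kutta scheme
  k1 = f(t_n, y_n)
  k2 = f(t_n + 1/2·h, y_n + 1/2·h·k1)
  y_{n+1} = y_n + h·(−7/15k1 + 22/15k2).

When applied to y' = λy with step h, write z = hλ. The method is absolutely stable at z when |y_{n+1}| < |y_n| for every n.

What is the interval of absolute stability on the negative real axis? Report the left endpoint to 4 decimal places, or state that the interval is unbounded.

Test eqn y'=λy, z=hλ:
  k1=λy_n ⇒ h·k1=z·y_n;  k2=λ(1+1/2z)y_n ⇒ h·k2=z(1+1/2z)y_n
  y_{n+1}/y_n = 1 − 7/15z + 22/15z(1+1/2z) = 1 + z + 11/15z²
  so R(z) = 1 + z + 11/15z².

Find x<0 with |R(x)|<1.
x=-1.51: |R|=1.1621
R=1: x+11/15x²=0 ⇒ x=−15/11=-1.3636; min R=1−1/(4·11/15)=0.6591>−1
Confirm numerically:
  x=-0.958: |R|=0.71503 <1
  x=-0.882: |R|=0.68848 <1
  x=-0.792: |R|=0.66799 <1
  x=-0.731: |R|=0.66086 <1
  x=-1.732: |R|=1.46787 >1
  x=-1.612: |R|=1.29360 >1
  x=-1.436: |R|=1.07620 >1
Interval (-1.3636, 0).

(-1.3636, 0).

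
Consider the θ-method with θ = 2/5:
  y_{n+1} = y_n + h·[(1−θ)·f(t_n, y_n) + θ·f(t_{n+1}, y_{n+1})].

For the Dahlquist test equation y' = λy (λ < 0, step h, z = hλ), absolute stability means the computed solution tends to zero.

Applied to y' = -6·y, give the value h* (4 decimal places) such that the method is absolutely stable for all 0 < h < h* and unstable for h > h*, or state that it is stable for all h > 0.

(-10.0000,0); λ=-6 ⇒ h* = (10)/6 = 1.6667.

With y'=λy (z=hλ):
  y_{n+1} = y_n + z·[3/5·y_n + 2/5·y_{n+1}] ⇒ (1 − 2/5z)y_{n+1} = (1 + 3/5z)y_n
  Hence R(z) = (1 + 3/5z)/(1 − 2/5z).

Need |R(x)|<1, x<0.
x=-0.88: |R|=0.3491
R=−1: 1+3/5x = −1+2/5x ⇒ -1/5x=2 ⇒ x=2/(-1/5)=-10.0000
Confirm numerically:
  x=-8.390: |R|=0.92608 <1
  x=-7.849: |R|=0.89608 <1
  x=-6.412: |R|=0.79870 <1
  x=-5.937: |R|=0.75922 <1
  x=-10.161: |R|=1.00636 >1
  x=-10.151: |R|=1.00597 >1
So |R|<1 on (-10.0000, 0).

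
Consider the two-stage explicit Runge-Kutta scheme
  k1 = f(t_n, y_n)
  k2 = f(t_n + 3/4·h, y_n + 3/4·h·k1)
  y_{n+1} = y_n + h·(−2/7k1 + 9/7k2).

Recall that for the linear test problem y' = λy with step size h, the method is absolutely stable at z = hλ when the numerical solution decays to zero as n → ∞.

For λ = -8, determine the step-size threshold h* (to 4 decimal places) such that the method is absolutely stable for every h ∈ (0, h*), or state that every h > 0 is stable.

(-1.0370,0); λ=-8 ⇒ h* = (28/27)/8 = 0.1296.

Test eqn y'=λy, z=hλ:
  k1=λy_n ⇒ h·k1=z·y_n;  k2=λ(1+3/4z)y_n ⇒ h·k2=z(1+3/4z)y_n
  y_{n+1}/y_n = 1 − 2/7z + 9/7z(1+3/4z) = 1 + z + 27/28z²
  ⇒ R(z) = 1 + z + 27/28z².

Solve |R(x)|<1 on ℝ⁻.
x=-0.96: |R|=0.9287
R=1: x+27/28x²=0 ⇒ x=−28/27=-1.0370; min R=1−1/(4·27/28)=0.7407>−1
Confirm numerically:
  x=-0.980: |R|=0.94610 <1
  x=-0.676: |R|=0.76466 <1
  x=-0.471: |R|=0.74292 <1
  x=-1.584: |R|=1.83545 >1
  x=-1.443: |R|=1.56488 >1
So |R|<1 on (-1.0370, 0).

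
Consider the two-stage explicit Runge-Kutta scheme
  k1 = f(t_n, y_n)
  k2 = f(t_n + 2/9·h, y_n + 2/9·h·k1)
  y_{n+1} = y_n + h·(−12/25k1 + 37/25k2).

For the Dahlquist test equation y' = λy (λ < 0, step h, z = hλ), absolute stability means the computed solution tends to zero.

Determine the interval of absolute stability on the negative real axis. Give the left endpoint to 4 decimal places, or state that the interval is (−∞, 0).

z∈(-3.0405,0).

On y'=λy, z=hλ:
  k1=λy_n ⇒ h·k1=z·y_n;  k2=λ(1+2/9z)y_n ⇒ h·k2=z(1+2/9z)y_n
  y_{n+1}/y_n = 1 − 12/25z + 37/25z(1+2/9z) = 1 + z + 74/225z²
  Hence R(z) = 1 + z + 74/225z².

Boundary: |R(x)|=1, x<0.
x=-1.66: |R|=0.2463
R=1: x+74/225x²=0 ⇒ x=−225/74=-3.0405; min R=1−1/(4·74/225)=0.2399>−1
Confirm numerically:
  x=-2.608: |R|=0.62899 <1
  x=-2.028: |R|=0.32465 <1
  x=-1.613: |R|=0.24269 <1
  x=-1.521: |R|=0.23987 <1
  x=-3.276: |R|=1.25369 >1
  x=-3.180: |R|=1.14586 >1
  x=-3.171: |R|=1.13606 >1
Interval (-3.0405, 0).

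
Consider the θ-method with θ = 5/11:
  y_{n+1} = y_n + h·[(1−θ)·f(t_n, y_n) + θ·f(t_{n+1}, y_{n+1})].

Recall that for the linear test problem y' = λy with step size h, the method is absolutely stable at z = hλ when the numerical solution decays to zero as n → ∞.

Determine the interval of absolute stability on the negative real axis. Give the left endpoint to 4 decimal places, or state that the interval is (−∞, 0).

Test eqn y'=λy, z=hλ:
  y_{n+1} = y_n + z·[6/11·y_n + 5/11·y_{n+1}] ⇒ (1 − 5/11z)y_{n+1} = (1 + 6/11z)y_n
  R(z) = (1 + 6/11z)/(1 − 5/11z).

Need |R(x)|<1, x<0.
x=-1.69: |R|=0.0442
R=−1: 1+6/11x = −1+5/11x ⇒ -1/11x=2 ⇒ x=2/(-1/11)=-22.0000
Confirm numerically:
  x=-19.693: |R|=0.97892 <1
  x=-18.557: |R|=0.96683 <1
  x=-16.348: |R|=0.93906 <1
  x=-15.896: |R|=0.93254 <1
  x=-22.404: |R|=1.00328 >1
  x=-22.258: |R|=1.00211 >1
  x=-22.098: |R|=1.00081 >1
Stable set (-22.0000, 0).

(-22.0000, 0).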